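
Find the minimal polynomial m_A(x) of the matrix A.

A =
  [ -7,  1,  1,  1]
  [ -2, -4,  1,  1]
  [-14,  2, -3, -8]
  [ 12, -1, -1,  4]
x^3 + 5*x^2 - 25*x - 125

The characteristic polynomial is χ_A(x) = (x - 5)*(x + 5)^3, so the eigenvalues are known. The minimal polynomial is
  m_A(x) = Π_λ (x − λ)^{k_λ}
where k_λ is the size of the *largest* Jordan block for λ (equivalently, the smallest k with (A − λI)^k v = 0 for every generalised eigenvector v of λ).

  λ = -5: largest Jordan block has size 2, contributing (x + 5)^2
  λ = 5: largest Jordan block has size 1, contributing (x − 5)

So m_A(x) = (x - 5)*(x + 5)^2 = x^3 + 5*x^2 - 25*x - 125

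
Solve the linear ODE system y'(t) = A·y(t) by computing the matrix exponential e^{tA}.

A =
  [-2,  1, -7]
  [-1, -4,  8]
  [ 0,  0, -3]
e^{tA} =
  [t*exp(-3*t) + exp(-3*t), t*exp(-3*t), t^2*exp(-3*t)/2 - 7*t*exp(-3*t)]
  [-t*exp(-3*t), -t*exp(-3*t) + exp(-3*t), -t^2*exp(-3*t)/2 + 8*t*exp(-3*t)]
  [0, 0, exp(-3*t)]

Strategy: write A = P · J · P⁻¹ where J is a Jordan canonical form, so e^{tA} = P · e^{tJ} · P⁻¹, and e^{tJ} can be computed block-by-block.

A has Jordan form
J =
  [-3,  1,  0]
  [ 0, -3,  1]
  [ 0,  0, -3]
(up to reordering of blocks).

Per-block formulas:
  For a 3×3 Jordan block J_3(-3): exp(t · J_3(-3)) = e^(-3t)·(I + t·N + (t^2/2)·N^2), where N is the 3×3 nilpotent shift.

After assembling e^{tJ} and conjugating by P, we get:

e^{tA} =
  [t*exp(-3*t) + exp(-3*t), t*exp(-3*t), t^2*exp(-3*t)/2 - 7*t*exp(-3*t)]
  [-t*exp(-3*t), -t*exp(-3*t) + exp(-3*t), -t^2*exp(-3*t)/2 + 8*t*exp(-3*t)]
  [0, 0, exp(-3*t)]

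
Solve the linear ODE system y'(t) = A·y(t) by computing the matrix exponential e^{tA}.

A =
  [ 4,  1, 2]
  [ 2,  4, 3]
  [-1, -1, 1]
e^{tA} =
  [t^2*exp(3*t)/2 + t*exp(3*t) + exp(3*t), t*exp(3*t), t^2*exp(3*t)/2 + 2*t*exp(3*t)]
  [t^2*exp(3*t)/2 + 2*t*exp(3*t), t*exp(3*t) + exp(3*t), t^2*exp(3*t)/2 + 3*t*exp(3*t)]
  [-t^2*exp(3*t)/2 - t*exp(3*t), -t*exp(3*t), -t^2*exp(3*t)/2 - 2*t*exp(3*t) + exp(3*t)]

Strategy: write A = P · J · P⁻¹ where J is a Jordan canonical form, so e^{tA} = P · e^{tJ} · P⁻¹, and e^{tJ} can be computed block-by-block.

A has Jordan form
J =
  [3, 1, 0]
  [0, 3, 1]
  [0, 0, 3]
(up to reordering of blocks).

Per-block formulas:
  For a 3×3 Jordan block J_3(3): exp(t · J_3(3)) = e^(3t)·(I + t·N + (t^2/2)·N^2), where N is the 3×3 nilpotent shift.

After assembling e^{tJ} and conjugating by P, we get:

e^{tA} =
  [t^2*exp(3*t)/2 + t*exp(3*t) + exp(3*t), t*exp(3*t), t^2*exp(3*t)/2 + 2*t*exp(3*t)]
  [t^2*exp(3*t)/2 + 2*t*exp(3*t), t*exp(3*t) + exp(3*t), t^2*exp(3*t)/2 + 3*t*exp(3*t)]
  [-t^2*exp(3*t)/2 - t*exp(3*t), -t*exp(3*t), -t^2*exp(3*t)/2 - 2*t*exp(3*t) + exp(3*t)]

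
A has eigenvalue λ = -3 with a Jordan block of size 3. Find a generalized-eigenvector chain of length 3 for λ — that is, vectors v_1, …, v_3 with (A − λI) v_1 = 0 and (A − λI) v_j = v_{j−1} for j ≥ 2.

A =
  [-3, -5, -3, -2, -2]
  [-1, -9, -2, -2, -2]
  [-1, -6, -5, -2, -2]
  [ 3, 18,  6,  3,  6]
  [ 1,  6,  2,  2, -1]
A Jordan chain for λ = -3 of length 3:
v_1 = (0, 5, 5, -15, -5)ᵀ
v_2 = (-5, -6, -6, 18, 6)ᵀ
v_3 = (0, 1, 0, 0, 0)ᵀ

Let N = A − (-3)·I. We want v_3 with N^3 v_3 = 0 but N^2 v_3 ≠ 0; then v_{j-1} := N · v_j for j = 3, …, 2.

Pick v_3 = (0, 1, 0, 0, 0)ᵀ.
Then v_2 = N · v_3 = (-5, -6, -6, 18, 6)ᵀ.
Then v_1 = N · v_2 = (0, 5, 5, -15, -5)ᵀ.

Sanity check: (A − (-3)·I) v_1 = (0, 0, 0, 0, 0)ᵀ = 0. ✓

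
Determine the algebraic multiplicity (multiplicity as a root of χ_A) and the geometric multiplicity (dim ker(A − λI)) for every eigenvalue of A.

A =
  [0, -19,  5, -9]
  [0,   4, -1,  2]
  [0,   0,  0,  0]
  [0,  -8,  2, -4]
λ = 0: alg = 4, geom = 2

Step 1 — factor the characteristic polynomial to read off the algebraic multiplicities:
  χ_A(x) = x^4

Step 2 — compute geometric multiplicities via the rank-nullity identity g(λ) = n − rank(A − λI):
  rank(A − (0)·I) = 2, so dim ker(A − (0)·I) = n − 2 = 2

Summary:
  λ = 0: algebraic multiplicity = 4, geometric multiplicity = 2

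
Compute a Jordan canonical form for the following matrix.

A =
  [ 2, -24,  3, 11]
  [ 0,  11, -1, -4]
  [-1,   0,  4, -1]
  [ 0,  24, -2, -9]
J_1(-1) ⊕ J_3(3)

The characteristic polynomial is
  det(x·I − A) = x^4 - 8*x^3 + 18*x^2 - 27 = (x - 3)^3*(x + 1)

Eigenvalues and multiplicities (the geometric multiplicity of λ is n − rank(A − λI), which equals the number of Jordan blocks for λ):
  λ = -1: algebraic multiplicity = 1, geometric multiplicity = 1
  λ = 3: algebraic multiplicity = 3, geometric multiplicity = 1

Determining the block sizes for each eigenvalue:
  λ = -1: one block (gm = 1), so the single block has size am = 1 → block sizes [1]
  λ = 3: one block (gm = 1), so the single block has size am = 3 → block sizes [3]

Assembling the blocks gives a Jordan form
J =
  [-1, 0, 0, 0]
  [ 0, 3, 1, 0]
  [ 0, 0, 3, 1]
  [ 0, 0, 0, 3]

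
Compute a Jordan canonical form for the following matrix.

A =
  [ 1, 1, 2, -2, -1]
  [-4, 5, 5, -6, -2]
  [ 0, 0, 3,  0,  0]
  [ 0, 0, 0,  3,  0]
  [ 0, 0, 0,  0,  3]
J_3(3) ⊕ J_1(3) ⊕ J_1(3)

The characteristic polynomial is
  det(x·I − A) = x^5 - 15*x^4 + 90*x^3 - 270*x^2 + 405*x - 243 = (x - 3)^5

Eigenvalues and multiplicities (the geometric multiplicity of λ is n − rank(A − λI), which equals the number of Jordan blocks for λ):
  λ = 3: algebraic multiplicity = 5, geometric multiplicity = 3

Determining the block sizes for each eigenvalue:
  λ = 3: with am = 5 and gm = 3, the partition is not yet determined (e.g. several partitions of 5 into 3 parts exist). Let N = A − (3)·I. Computing rank(N^1) = 2, rank(N^2) = 1, rank(N^3) = 0; the number of blocks of size ≥ j is rank(N^{j−1}) − rank(N^j), giving [3, 1, 1]. So we have 1 block(s) of size 3, 2 block(s) of size 1 → block sizes [3, 1, 1]

Assembling the blocks gives a Jordan form
J =
  [3, 1, 0, 0, 0]
  [0, 3, 1, 0, 0]
  [0, 0, 3, 0, 0]
  [0, 0, 0, 3, 0]
  [0, 0, 0, 0, 3]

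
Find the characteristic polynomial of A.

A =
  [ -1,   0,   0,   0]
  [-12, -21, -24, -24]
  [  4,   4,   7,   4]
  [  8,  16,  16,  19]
x^4 - 4*x^3 - 2*x^2 + 12*x + 9

Expanding det(x·I − A) (e.g. by cofactor expansion or by noting that A is similar to its Jordan form J, which has the same characteristic polynomial as A) gives
  χ_A(x) = x^4 - 4*x^3 - 2*x^2 + 12*x + 9
which factors as (x - 3)^2*(x + 1)^2. The eigenvalues (with algebraic multiplicities) are λ = -1 with multiplicity 2, λ = 3 with multiplicity 2.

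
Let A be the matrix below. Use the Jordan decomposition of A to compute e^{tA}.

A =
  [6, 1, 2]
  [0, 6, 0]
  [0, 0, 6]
e^{tA} =
  [exp(6*t), t*exp(6*t), 2*t*exp(6*t)]
  [0, exp(6*t), 0]
  [0, 0, exp(6*t)]

Strategy: write A = P · J · P⁻¹ where J is a Jordan canonical form, so e^{tA} = P · e^{tJ} · P⁻¹, and e^{tJ} can be computed block-by-block.

A has Jordan form
J =
  [6, 1, 0]
  [0, 6, 0]
  [0, 0, 6]
(up to reordering of blocks).

Per-block formulas:
  For a 1×1 block at λ = 6: exp(t · [6]) = [e^(6t)].
  For a 2×2 Jordan block J_2(6): exp(t · J_2(6)) = e^(6t)·(I + t·N), where N is the 2×2 nilpotent shift.

After assembling e^{tJ} and conjugating by P, we get:

e^{tA} =
  [exp(6*t), t*exp(6*t), 2*t*exp(6*t)]
  [0, exp(6*t), 0]
  [0, 0, exp(6*t)]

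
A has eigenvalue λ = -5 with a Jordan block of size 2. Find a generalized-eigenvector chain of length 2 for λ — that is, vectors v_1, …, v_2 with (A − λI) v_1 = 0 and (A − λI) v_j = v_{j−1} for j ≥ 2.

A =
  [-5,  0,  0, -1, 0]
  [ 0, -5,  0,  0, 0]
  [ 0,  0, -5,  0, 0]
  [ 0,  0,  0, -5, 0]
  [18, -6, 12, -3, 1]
A Jordan chain for λ = -5 of length 2:
v_1 = (-3, 0, 0, 0, 9)ᵀ
v_2 = (1, 0, 0, 3, 0)ᵀ

Let N = A − (-5)·I. We want v_2 with N^2 v_2 = 0 but N^1 v_2 ≠ 0; then v_{j-1} := N · v_j for j = 2, …, 2.

Pick v_2 = (1, 0, 0, 3, 0)ᵀ.
Then v_1 = N · v_2 = (-3, 0, 0, 0, 9)ᵀ.

Sanity check: (A − (-5)·I) v_1 = (0, 0, 0, 0, 0)ᵀ = 0. ✓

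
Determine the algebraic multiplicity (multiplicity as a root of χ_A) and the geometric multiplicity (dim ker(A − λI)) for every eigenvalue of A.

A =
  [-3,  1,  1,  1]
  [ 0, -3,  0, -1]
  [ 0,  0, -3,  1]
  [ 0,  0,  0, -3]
λ = -3: alg = 4, geom = 2

Step 1 — factor the characteristic polynomial to read off the algebraic multiplicities:
  χ_A(x) = (x + 3)^4

Step 2 — compute geometric multiplicities via the rank-nullity identity g(λ) = n − rank(A − λI):
  rank(A − (-3)·I) = 2, so dim ker(A − (-3)·I) = n − 2 = 2

Summary:
  λ = -3: algebraic multiplicity = 4, geometric multiplicity = 2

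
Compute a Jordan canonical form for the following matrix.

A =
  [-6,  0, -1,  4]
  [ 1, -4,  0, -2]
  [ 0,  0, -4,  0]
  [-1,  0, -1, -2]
J_3(-4) ⊕ J_1(-4)

The characteristic polynomial is
  det(x·I − A) = x^4 + 16*x^3 + 96*x^2 + 256*x + 256 = (x + 4)^4

Eigenvalues and multiplicities (the geometric multiplicity of λ is n − rank(A − λI), which equals the number of Jordan blocks for λ):
  λ = -4: algebraic multiplicity = 4, geometric multiplicity = 2

Determining the block sizes for each eigenvalue:
  λ = -4: with am = 4 and gm = 2, the partition is not yet determined (e.g. several partitions of 4 into 2 parts exist). Let N = A − (-4)·I. Computing rank(N^1) = 2, rank(N^2) = 1, rank(N^3) = 0; the number of blocks of size ≥ j is rank(N^{j−1}) − rank(N^j), giving [2, 1, 1]. So we have 1 block(s) of size 3, 1 block(s) of size 1 → block sizes [3, 1]

Assembling the blocks gives a Jordan form
J =
  [-4,  1,  0,  0]
  [ 0, -4,  1,  0]
  [ 0,  0, -4,  0]
  [ 0,  0,  0, -4]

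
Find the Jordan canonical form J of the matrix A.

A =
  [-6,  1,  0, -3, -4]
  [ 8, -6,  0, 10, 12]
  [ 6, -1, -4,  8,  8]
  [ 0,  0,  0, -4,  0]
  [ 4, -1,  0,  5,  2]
J_2(-4) ⊕ J_2(-4) ⊕ J_1(-2)

The characteristic polynomial is
  det(x·I − A) = x^5 + 18*x^4 + 128*x^3 + 448*x^2 + 768*x + 512 = (x + 2)*(x + 4)^4

Eigenvalues and multiplicities (the geometric multiplicity of λ is n − rank(A − λI), which equals the number of Jordan blocks for λ):
  λ = -4: algebraic multiplicity = 4, geometric multiplicity = 2
  λ = -2: algebraic multiplicity = 1, geometric multiplicity = 1

Determining the block sizes for each eigenvalue:
  λ = -4: with am = 4 and gm = 2, the partition is not yet determined (e.g. several partitions of 4 into 2 parts exist). Let N = A − (-4)·I. Computing rank(N^1) = 3, rank(N^2) = 1; the number of blocks of size ≥ j is rank(N^{j−1}) − rank(N^j), giving [2, 2]. So we have 2 block(s) of size 2 → block sizes [2, 2]
  λ = -2: one block (gm = 1), so the single block has size am = 1 → block sizes [1]

Assembling the blocks gives a Jordan form
J =
  [-4,  1,  0,  0,  0]
  [ 0, -4,  0,  0,  0]
  [ 0,  0, -4,  1,  0]
  [ 0,  0,  0, -4,  0]
  [ 0,  0,  0,  0, -2]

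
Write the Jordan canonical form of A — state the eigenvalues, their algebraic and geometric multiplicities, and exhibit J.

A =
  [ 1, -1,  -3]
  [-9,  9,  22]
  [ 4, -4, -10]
J_3(0)

The characteristic polynomial is
  det(x·I − A) = x^3

Eigenvalues and multiplicities (the geometric multiplicity of λ is n − rank(A − λI), which equals the number of Jordan blocks for λ):
  λ = 0: algebraic multiplicity = 3, geometric multiplicity = 1

Determining the block sizes for each eigenvalue:
  λ = 0: one block (gm = 1), so the single block has size am = 3 → block sizes [3]

Assembling the blocks gives a Jordan form
J =
  [0, 1, 0]
  [0, 0, 1]
  [0, 0, 0]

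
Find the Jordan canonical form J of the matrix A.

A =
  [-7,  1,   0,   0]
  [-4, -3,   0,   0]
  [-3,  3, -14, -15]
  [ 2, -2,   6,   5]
J_2(-5) ⊕ J_1(-5) ⊕ J_1(-4)

The characteristic polynomial is
  det(x·I − A) = x^4 + 19*x^3 + 135*x^2 + 425*x + 500 = (x + 4)*(x + 5)^3

Eigenvalues and multiplicities (the geometric multiplicity of λ is n − rank(A − λI), which equals the number of Jordan blocks for λ):
  λ = -5: algebraic multiplicity = 3, geometric multiplicity = 2
  λ = -4: algebraic multiplicity = 1, geometric multiplicity = 1

Determining the block sizes for each eigenvalue:
  λ = -5: 2 blocks summing to 3 forces exactly one block of size 2 and the rest size 1 → block sizes [2, 1]
  λ = -4: one block (gm = 1), so the single block has size am = 1 → block sizes [1]

Assembling the blocks gives a Jordan form
J =
  [-5,  1,  0,  0]
  [ 0, -5,  0,  0]
  [ 0,  0, -5,  0]
  [ 0,  0,  0, -4]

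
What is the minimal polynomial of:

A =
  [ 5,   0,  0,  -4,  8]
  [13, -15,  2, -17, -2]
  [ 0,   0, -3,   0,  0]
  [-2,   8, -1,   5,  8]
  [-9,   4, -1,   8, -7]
x^3 + 9*x^2 + 27*x + 27

The characteristic polynomial is χ_A(x) = (x + 3)^5, so the eigenvalues are known. The minimal polynomial is
  m_A(x) = Π_λ (x − λ)^{k_λ}
where k_λ is the size of the *largest* Jordan block for λ (equivalently, the smallest k with (A − λI)^k v = 0 for every generalised eigenvector v of λ).

  λ = -3: largest Jordan block has size 3, contributing (x + 3)^3

So m_A(x) = (x + 3)^3 = x^3 + 9*x^2 + 27*x + 27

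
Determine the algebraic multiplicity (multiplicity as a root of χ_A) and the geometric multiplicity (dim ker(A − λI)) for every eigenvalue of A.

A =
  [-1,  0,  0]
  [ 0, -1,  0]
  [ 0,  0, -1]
λ = -1: alg = 3, geom = 3

Step 1 — factor the characteristic polynomial to read off the algebraic multiplicities:
  χ_A(x) = (x + 1)^3

Step 2 — compute geometric multiplicities via the rank-nullity identity g(λ) = n − rank(A − λI):
  rank(A − (-1)·I) = 0, so dim ker(A − (-1)·I) = n − 0 = 3

Summary:
  λ = -1: algebraic multiplicity = 3, geometric multiplicity = 3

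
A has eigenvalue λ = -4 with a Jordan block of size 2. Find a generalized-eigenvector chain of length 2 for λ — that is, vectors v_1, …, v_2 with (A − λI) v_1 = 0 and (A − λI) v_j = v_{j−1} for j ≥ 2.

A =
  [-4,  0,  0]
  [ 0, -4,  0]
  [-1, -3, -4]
A Jordan chain for λ = -4 of length 2:
v_1 = (0, 0, -1)ᵀ
v_2 = (1, 0, 0)ᵀ

Let N = A − (-4)·I. We want v_2 with N^2 v_2 = 0 but N^1 v_2 ≠ 0; then v_{j-1} := N · v_j for j = 2, …, 2.

Pick v_2 = (1, 0, 0)ᵀ.
Then v_1 = N · v_2 = (0, 0, -1)ᵀ.

Sanity check: (A − (-4)·I) v_1 = (0, 0, 0)ᵀ = 0. ✓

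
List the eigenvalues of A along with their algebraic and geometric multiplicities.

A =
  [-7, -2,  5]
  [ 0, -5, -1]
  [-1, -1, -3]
λ = -5: alg = 3, geom = 1

Step 1 — factor the characteristic polynomial to read off the algebraic multiplicities:
  χ_A(x) = (x + 5)^3

Step 2 — compute geometric multiplicities via the rank-nullity identity g(λ) = n − rank(A − λI):
  rank(A − (-5)·I) = 2, so dim ker(A − (-5)·I) = n − 2 = 1

Summary:
  λ = -5: algebraic multiplicity = 3, geometric multiplicity = 1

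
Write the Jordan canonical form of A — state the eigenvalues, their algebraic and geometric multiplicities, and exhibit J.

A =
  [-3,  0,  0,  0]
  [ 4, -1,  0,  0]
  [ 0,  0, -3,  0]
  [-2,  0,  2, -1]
J_1(-3) ⊕ J_1(-3) ⊕ J_1(-1) ⊕ J_1(-1)

The characteristic polynomial is
  det(x·I − A) = x^4 + 8*x^3 + 22*x^2 + 24*x + 9 = (x + 1)^2*(x + 3)^2

Eigenvalues and multiplicities (the geometric multiplicity of λ is n − rank(A − λI), which equals the number of Jordan blocks for λ):
  λ = -3: algebraic multiplicity = 2, geometric multiplicity = 2
  λ = -1: algebraic multiplicity = 2, geometric multiplicity = 2

Determining the block sizes for each eigenvalue:
  λ = -3: gm = am = 2, so every block has size 1 → block sizes [1, 1]
  λ = -1: gm = am = 2, so every block has size 1 → block sizes [1, 1]

Assembling the blocks gives a Jordan form
J =
  [-3,  0,  0,  0]
  [ 0, -3,  0,  0]
  [ 0,  0, -1,  0]
  [ 0,  0,  0, -1]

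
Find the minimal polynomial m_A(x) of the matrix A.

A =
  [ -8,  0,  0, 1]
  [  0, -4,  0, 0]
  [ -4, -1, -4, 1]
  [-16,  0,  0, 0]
x^2 + 8*x + 16

The characteristic polynomial is χ_A(x) = (x + 4)^4, so the eigenvalues are known. The minimal polynomial is
  m_A(x) = Π_λ (x − λ)^{k_λ}
where k_λ is the size of the *largest* Jordan block for λ (equivalently, the smallest k with (A − λI)^k v = 0 for every generalised eigenvector v of λ).

  λ = -4: largest Jordan block has size 2, contributing (x + 4)^2

So m_A(x) = (x + 4)^2 = x^2 + 8*x + 16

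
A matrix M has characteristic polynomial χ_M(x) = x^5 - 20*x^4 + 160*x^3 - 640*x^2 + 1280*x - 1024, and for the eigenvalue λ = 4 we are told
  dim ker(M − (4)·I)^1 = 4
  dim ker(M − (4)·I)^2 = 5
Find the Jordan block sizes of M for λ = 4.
Block sizes for λ = 4: [2, 1, 1, 1]

From the dimensions of kernels of powers, the number of Jordan blocks of size at least j is d_j − d_{j−1} where d_j = dim ker(N^j) (with d_0 = 0). Computing the differences gives [4, 1].
The number of blocks of size exactly k is (#blocks of size ≥ k) − (#blocks of size ≥ k + 1), so the partition is: 3 block(s) of size 1, 1 block(s) of size 2.
In nonincreasing order the block sizes are [2, 1, 1, 1].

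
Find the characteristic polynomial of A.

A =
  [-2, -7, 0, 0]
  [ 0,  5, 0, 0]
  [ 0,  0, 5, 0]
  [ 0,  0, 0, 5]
x^4 - 13*x^3 + 45*x^2 + 25*x - 250

Expanding det(x·I − A) (e.g. by cofactor expansion or by noting that A is similar to its Jordan form J, which has the same characteristic polynomial as A) gives
  χ_A(x) = x^4 - 13*x^3 + 45*x^2 + 25*x - 250
which factors as (x - 5)^3*(x + 2). The eigenvalues (with algebraic multiplicities) are λ = -2 with multiplicity 1, λ = 5 with multiplicity 3.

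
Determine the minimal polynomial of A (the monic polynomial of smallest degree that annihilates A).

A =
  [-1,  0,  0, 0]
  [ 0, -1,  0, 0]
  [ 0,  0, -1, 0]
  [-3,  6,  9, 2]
x^2 - x - 2

The characteristic polynomial is χ_A(x) = (x - 2)*(x + 1)^3, so the eigenvalues are known. The minimal polynomial is
  m_A(x) = Π_λ (x − λ)^{k_λ}
where k_λ is the size of the *largest* Jordan block for λ (equivalently, the smallest k with (A − λI)^k v = 0 for every generalised eigenvector v of λ).

  λ = -1: largest Jordan block has size 1, contributing (x + 1)
  λ = 2: largest Jordan block has size 1, contributing (x − 2)

So m_A(x) = (x - 2)*(x + 1) = x^2 - x - 2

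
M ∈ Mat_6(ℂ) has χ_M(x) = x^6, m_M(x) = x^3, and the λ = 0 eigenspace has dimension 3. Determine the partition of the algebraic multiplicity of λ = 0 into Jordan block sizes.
Block sizes for λ = 0: [3, 2, 1]

Step 1 — from the characteristic polynomial, algebraic multiplicity of λ = 0 is 6. From dim ker(M − (0)·I) = 3, there are exactly 3 Jordan blocks for λ = 0.
Step 2 — from the minimal polynomial, the factor (x − 0)^3 tells us the largest block for λ = 0 has size 3.
Step 3 — with total size 6, 3 blocks, and largest block 3, the block sizes (in nonincreasing order) are [3, 2, 1].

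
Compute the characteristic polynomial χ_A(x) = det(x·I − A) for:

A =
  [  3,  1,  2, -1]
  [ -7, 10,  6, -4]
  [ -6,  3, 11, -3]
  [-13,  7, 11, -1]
x^4 - 23*x^3 + 198*x^2 - 756*x + 1080

Expanding det(x·I − A) (e.g. by cofactor expansion or by noting that A is similar to its Jordan form J, which has the same characteristic polynomial as A) gives
  χ_A(x) = x^4 - 23*x^3 + 198*x^2 - 756*x + 1080
which factors as (x - 6)^3*(x - 5). The eigenvalues (with algebraic multiplicities) are λ = 5 with multiplicity 1, λ = 6 with multiplicity 3.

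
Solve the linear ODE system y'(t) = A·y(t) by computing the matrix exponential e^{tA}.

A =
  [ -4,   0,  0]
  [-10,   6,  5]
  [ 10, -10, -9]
e^{tA} =
  [exp(-4*t), 0, 0]
  [-2*exp(t) + 2*exp(-4*t), 2*exp(t) - exp(-4*t), exp(t) - exp(-4*t)]
  [2*exp(t) - 2*exp(-4*t), -2*exp(t) + 2*exp(-4*t), -exp(t) + 2*exp(-4*t)]

Strategy: write A = P · J · P⁻¹ where J is a Jordan canonical form, so e^{tA} = P · e^{tJ} · P⁻¹, and e^{tJ} can be computed block-by-block.

A has Jordan form
J =
  [-4,  0, 0]
  [ 0, -4, 0]
  [ 0,  0, 1]
(up to reordering of blocks).

Per-block formulas:
  For a 1×1 block at λ = -4: exp(t · [-4]) = [e^(-4t)].
  For a 1×1 block at λ = 1: exp(t · [1]) = [e^(1t)].

After assembling e^{tJ} and conjugating by P, we get:

e^{tA} =
  [exp(-4*t), 0, 0]
  [-2*exp(t) + 2*exp(-4*t), 2*exp(t) - exp(-4*t), exp(t) - exp(-4*t)]
  [2*exp(t) - 2*exp(-4*t), -2*exp(t) + 2*exp(-4*t), -exp(t) + 2*exp(-4*t)]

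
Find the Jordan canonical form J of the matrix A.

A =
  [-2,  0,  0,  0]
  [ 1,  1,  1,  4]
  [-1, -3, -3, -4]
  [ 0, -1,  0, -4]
J_3(-2) ⊕ J_1(-2)

The characteristic polynomial is
  det(x·I − A) = x^4 + 8*x^3 + 24*x^2 + 32*x + 16 = (x + 2)^4

Eigenvalues and multiplicities (the geometric multiplicity of λ is n − rank(A − λI), which equals the number of Jordan blocks for λ):
  λ = -2: algebraic multiplicity = 4, geometric multiplicity = 2

Determining the block sizes for each eigenvalue:
  λ = -2: with am = 4 and gm = 2, the partition is not yet determined (e.g. several partitions of 4 into 2 parts exist). Let N = A − (-2)·I. Computing rank(N^1) = 2, rank(N^2) = 1, rank(N^3) = 0; the number of blocks of size ≥ j is rank(N^{j−1}) − rank(N^j), giving [2, 1, 1]. So we have 1 block(s) of size 3, 1 block(s) of size 1 → block sizes [3, 1]

Assembling the blocks gives a Jordan form
J =
  [-2,  1,  0,  0]
  [ 0, -2,  1,  0]
  [ 0,  0, -2,  0]
  [ 0,  0,  0, -2]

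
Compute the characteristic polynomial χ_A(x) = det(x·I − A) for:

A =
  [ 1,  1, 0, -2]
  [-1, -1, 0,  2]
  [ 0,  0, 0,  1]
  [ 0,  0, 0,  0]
x^4

Expanding det(x·I − A) (e.g. by cofactor expansion or by noting that A is similar to its Jordan form J, which has the same characteristic polynomial as A) gives
  χ_A(x) = x^4
which factors as x^4. The eigenvalues (with algebraic multiplicities) are λ = 0 with multiplicity 4.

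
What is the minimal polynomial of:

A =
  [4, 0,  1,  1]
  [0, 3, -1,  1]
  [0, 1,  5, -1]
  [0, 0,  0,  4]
x^3 - 12*x^2 + 48*x - 64

The characteristic polynomial is χ_A(x) = (x - 4)^4, so the eigenvalues are known. The minimal polynomial is
  m_A(x) = Π_λ (x − λ)^{k_λ}
where k_λ is the size of the *largest* Jordan block for λ (equivalently, the smallest k with (A − λI)^k v = 0 for every generalised eigenvector v of λ).

  λ = 4: largest Jordan block has size 3, contributing (x − 4)^3

So m_A(x) = (x - 4)^3 = x^3 - 12*x^2 + 48*x - 64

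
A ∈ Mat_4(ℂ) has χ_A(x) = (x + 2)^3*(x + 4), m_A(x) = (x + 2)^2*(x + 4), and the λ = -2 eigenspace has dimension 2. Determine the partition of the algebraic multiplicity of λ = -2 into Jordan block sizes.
Block sizes for λ = -2: [2, 1]

Step 1 — from the characteristic polynomial, algebraic multiplicity of λ = -2 is 3. From dim ker(A − (-2)·I) = 2, there are exactly 2 Jordan blocks for λ = -2.
Step 2 — from the minimal polynomial, the factor (x + 2)^2 tells us the largest block for λ = -2 has size 2.
Step 3 — with total size 3, 2 blocks, and largest block 2, the block sizes (in nonincreasing order) are [2, 1].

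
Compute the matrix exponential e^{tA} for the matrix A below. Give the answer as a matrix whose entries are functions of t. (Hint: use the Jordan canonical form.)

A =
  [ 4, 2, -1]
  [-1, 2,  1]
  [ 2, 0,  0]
e^{tA} =
  [2*t*exp(2*t) + exp(2*t), 2*t^2*exp(2*t) + 2*t*exp(2*t), t^2*exp(2*t) - t*exp(2*t)]
  [-t*exp(2*t), -t^2*exp(2*t) + exp(2*t), -t^2*exp(2*t)/2 + t*exp(2*t)]
  [2*t*exp(2*t), 2*t^2*exp(2*t), t^2*exp(2*t) - 2*t*exp(2*t) + exp(2*t)]

Strategy: write A = P · J · P⁻¹ where J is a Jordan canonical form, so e^{tA} = P · e^{tJ} · P⁻¹, and e^{tJ} can be computed block-by-block.

A has Jordan form
J =
  [2, 1, 0]
  [0, 2, 1]
  [0, 0, 2]
(up to reordering of blocks).

Per-block formulas:
  For a 3×3 Jordan block J_3(2): exp(t · J_3(2)) = e^(2t)·(I + t·N + (t^2/2)·N^2), where N is the 3×3 nilpotent shift.

After assembling e^{tJ} and conjugating by P, we get:

e^{tA} =
  [2*t*exp(2*t) + exp(2*t), 2*t^2*exp(2*t) + 2*t*exp(2*t), t^2*exp(2*t) - t*exp(2*t)]
  [-t*exp(2*t), -t^2*exp(2*t) + exp(2*t), -t^2*exp(2*t)/2 + t*exp(2*t)]
  [2*t*exp(2*t), 2*t^2*exp(2*t), t^2*exp(2*t) - 2*t*exp(2*t) + exp(2*t)]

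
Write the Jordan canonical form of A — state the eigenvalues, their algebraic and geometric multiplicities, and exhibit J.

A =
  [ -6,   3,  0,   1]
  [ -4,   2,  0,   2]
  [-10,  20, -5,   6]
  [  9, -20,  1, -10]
J_3(-5) ⊕ J_1(-4)

The characteristic polynomial is
  det(x·I − A) = x^4 + 19*x^3 + 135*x^2 + 425*x + 500 = (x + 4)*(x + 5)^3

Eigenvalues and multiplicities (the geometric multiplicity of λ is n − rank(A − λI), which equals the number of Jordan blocks for λ):
  λ = -5: algebraic multiplicity = 3, geometric multiplicity = 1
  λ = -4: algebraic multiplicity = 1, geometric multiplicity = 1

Determining the block sizes for each eigenvalue:
  λ = -5: one block (gm = 1), so the single block has size am = 3 → block sizes [3]
  λ = -4: one block (gm = 1), so the single block has size am = 1 → block sizes [1]

Assembling the blocks gives a Jordan form
J =
  [-5,  1,  0,  0]
  [ 0, -5,  1,  0]
  [ 0,  0, -5,  0]
  [ 0,  0,  0, -4]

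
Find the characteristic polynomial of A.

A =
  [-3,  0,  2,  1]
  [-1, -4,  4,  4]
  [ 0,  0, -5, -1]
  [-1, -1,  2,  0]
x^4 + 12*x^3 + 54*x^2 + 108*x + 81

Expanding det(x·I − A) (e.g. by cofactor expansion or by noting that A is similar to its Jordan form J, which has the same characteristic polynomial as A) gives
  χ_A(x) = x^4 + 12*x^3 + 54*x^2 + 108*x + 81
which factors as (x + 3)^4. The eigenvalues (with algebraic multiplicities) are λ = -3 with multiplicity 4.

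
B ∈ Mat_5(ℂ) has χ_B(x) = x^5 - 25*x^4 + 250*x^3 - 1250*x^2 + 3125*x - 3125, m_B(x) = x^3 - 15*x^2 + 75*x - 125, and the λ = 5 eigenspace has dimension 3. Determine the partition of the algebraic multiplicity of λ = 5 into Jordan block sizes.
Block sizes for λ = 5: [3, 1, 1]

Step 1 — from the characteristic polynomial, algebraic multiplicity of λ = 5 is 5. From dim ker(B − (5)·I) = 3, there are exactly 3 Jordan blocks for λ = 5.
Step 2 — from the minimal polynomial, the factor (x − 5)^3 tells us the largest block for λ = 5 has size 3.
Step 3 — with total size 5, 3 blocks, and largest block 3, the block sizes (in nonincreasing order) are [3, 1, 1].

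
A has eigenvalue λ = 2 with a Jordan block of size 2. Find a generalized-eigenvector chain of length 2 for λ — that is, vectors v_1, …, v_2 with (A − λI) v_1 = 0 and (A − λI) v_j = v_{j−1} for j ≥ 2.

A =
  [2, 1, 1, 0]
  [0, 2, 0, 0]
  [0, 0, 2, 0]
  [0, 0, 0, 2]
A Jordan chain for λ = 2 of length 2:
v_1 = (1, 0, 0, 0)ᵀ
v_2 = (0, 1, 0, 0)ᵀ

Let N = A − (2)·I. We want v_2 with N^2 v_2 = 0 but N^1 v_2 ≠ 0; then v_{j-1} := N · v_j for j = 2, …, 2.

Pick v_2 = (0, 1, 0, 0)ᵀ.
Then v_1 = N · v_2 = (1, 0, 0, 0)ᵀ.

Sanity check: (A − (2)·I) v_1 = (0, 0, 0, 0)ᵀ = 0. ✓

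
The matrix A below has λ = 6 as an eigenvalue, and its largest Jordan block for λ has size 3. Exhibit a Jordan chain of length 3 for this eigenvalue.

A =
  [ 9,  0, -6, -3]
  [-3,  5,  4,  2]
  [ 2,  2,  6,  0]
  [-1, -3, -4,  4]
A Jordan chain for λ = 6 of length 3:
v_1 = (-3, 3, -2, 1)ᵀ
v_2 = (0, -1, 2, -3)ᵀ
v_3 = (0, 1, 0, 0)ᵀ

Let N = A − (6)·I. We want v_3 with N^3 v_3 = 0 but N^2 v_3 ≠ 0; then v_{j-1} := N · v_j for j = 3, …, 2.

Pick v_3 = (0, 1, 0, 0)ᵀ.
Then v_2 = N · v_3 = (0, -1, 2, -3)ᵀ.
Then v_1 = N · v_2 = (-3, 3, -2, 1)ᵀ.

Sanity check: (A − (6)·I) v_1 = (0, 0, 0, 0)ᵀ = 0. ✓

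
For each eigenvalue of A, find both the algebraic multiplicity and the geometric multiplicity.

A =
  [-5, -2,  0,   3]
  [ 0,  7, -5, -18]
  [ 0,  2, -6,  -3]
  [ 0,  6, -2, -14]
λ = -5: alg = 2, geom = 2; λ = -4: alg = 2, geom = 1

Step 1 — factor the characteristic polynomial to read off the algebraic multiplicities:
  χ_A(x) = (x + 4)^2*(x + 5)^2

Step 2 — compute geometric multiplicities via the rank-nullity identity g(λ) = n − rank(A − λI):
  rank(A − (-5)·I) = 2, so dim ker(A − (-5)·I) = n − 2 = 2
  rank(A − (-4)·I) = 3, so dim ker(A − (-4)·I) = n − 3 = 1

Summary:
  λ = -5: algebraic multiplicity = 2, geometric multiplicity = 2
  λ = -4: algebraic multiplicity = 2, geometric multiplicity = 1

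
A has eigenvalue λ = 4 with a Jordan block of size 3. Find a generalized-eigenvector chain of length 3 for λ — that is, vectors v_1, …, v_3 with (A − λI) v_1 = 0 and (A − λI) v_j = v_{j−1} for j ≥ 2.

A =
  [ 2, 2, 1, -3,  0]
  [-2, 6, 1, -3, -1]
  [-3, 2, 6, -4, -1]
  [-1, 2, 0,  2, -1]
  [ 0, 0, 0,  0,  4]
A Jordan chain for λ = 4 of length 3:
v_1 = (-4, -4, -6, -2, 0)ᵀ
v_2 = (2, 2, 2, 2, 0)ᵀ
v_3 = (0, 1, 0, 0, 0)ᵀ

Let N = A − (4)·I. We want v_3 with N^3 v_3 = 0 but N^2 v_3 ≠ 0; then v_{j-1} := N · v_j for j = 3, …, 2.

Pick v_3 = (0, 1, 0, 0, 0)ᵀ.
Then v_2 = N · v_3 = (2, 2, 2, 2, 0)ᵀ.
Then v_1 = N · v_2 = (-4, -4, -6, -2, 0)ᵀ.

Sanity check: (A − (4)·I) v_1 = (0, 0, 0, 0, 0)ᵀ = 0. ✓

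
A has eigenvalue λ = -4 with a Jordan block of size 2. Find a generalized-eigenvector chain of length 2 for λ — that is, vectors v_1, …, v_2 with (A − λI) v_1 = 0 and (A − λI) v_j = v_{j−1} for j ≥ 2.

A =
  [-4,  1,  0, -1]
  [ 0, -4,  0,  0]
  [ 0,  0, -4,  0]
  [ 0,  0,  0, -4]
A Jordan chain for λ = -4 of length 2:
v_1 = (1, 0, 0, 0)ᵀ
v_2 = (0, 1, 0, 0)ᵀ

Let N = A − (-4)·I. We want v_2 with N^2 v_2 = 0 but N^1 v_2 ≠ 0; then v_{j-1} := N · v_j for j = 2, …, 2.

Pick v_2 = (0, 1, 0, 0)ᵀ.
Then v_1 = N · v_2 = (1, 0, 0, 0)ᵀ.

Sanity check: (A − (-4)·I) v_1 = (0, 0, 0, 0)ᵀ = 0. ✓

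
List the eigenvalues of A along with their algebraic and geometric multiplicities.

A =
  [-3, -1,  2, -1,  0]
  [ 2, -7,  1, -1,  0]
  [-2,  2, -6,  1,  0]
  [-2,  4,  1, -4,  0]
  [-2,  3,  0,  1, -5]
λ = -5: alg = 5, geom = 3

Step 1 — factor the characteristic polynomial to read off the algebraic multiplicities:
  χ_A(x) = (x + 5)^5

Step 2 — compute geometric multiplicities via the rank-nullity identity g(λ) = n − rank(A − λI):
  rank(A − (-5)·I) = 2, so dim ker(A − (-5)·I) = n − 2 = 3

Summary:
  λ = -5: algebraic multiplicity = 5, geometric multiplicity = 3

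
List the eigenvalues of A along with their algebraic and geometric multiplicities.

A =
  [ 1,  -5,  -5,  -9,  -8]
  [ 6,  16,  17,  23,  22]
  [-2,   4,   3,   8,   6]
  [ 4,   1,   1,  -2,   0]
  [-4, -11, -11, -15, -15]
λ = -1: alg = 3, geom = 2; λ = 1: alg = 1, geom = 1; λ = 5: alg = 1, geom = 1

Step 1 — factor the characteristic polynomial to read off the algebraic multiplicities:
  χ_A(x) = (x - 5)*(x - 1)*(x + 1)^3

Step 2 — compute geometric multiplicities via the rank-nullity identity g(λ) = n − rank(A − λI):
  rank(A − (-1)·I) = 3, so dim ker(A − (-1)·I) = n − 3 = 2
  rank(A − (1)·I) = 4, so dim ker(A − (1)·I) = n − 4 = 1
  rank(A − (5)·I) = 4, so dim ker(A − (5)·I) = n − 4 = 1

Summary:
  λ = -1: algebraic multiplicity = 3, geometric multiplicity = 2
  λ = 1: algebraic multiplicity = 1, geometric multiplicity = 1
  λ = 5: algebraic multiplicity = 1, geometric multiplicity = 1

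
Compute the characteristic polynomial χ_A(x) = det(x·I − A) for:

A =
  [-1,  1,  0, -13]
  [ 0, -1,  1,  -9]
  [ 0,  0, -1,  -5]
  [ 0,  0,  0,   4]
x^4 - x^3 - 9*x^2 - 11*x - 4

Expanding det(x·I − A) (e.g. by cofactor expansion or by noting that A is similar to its Jordan form J, which has the same characteristic polynomial as A) gives
  χ_A(x) = x^4 - x^3 - 9*x^2 - 11*x - 4
which factors as (x - 4)*(x + 1)^3. The eigenvalues (with algebraic multiplicities) are λ = -1 with multiplicity 3, λ = 4 with multiplicity 1.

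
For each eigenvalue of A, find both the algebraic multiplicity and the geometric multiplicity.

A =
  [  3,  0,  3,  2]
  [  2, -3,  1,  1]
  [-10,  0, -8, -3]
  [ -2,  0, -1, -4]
λ = -3: alg = 4, geom = 2

Step 1 — factor the characteristic polynomial to read off the algebraic multiplicities:
  χ_A(x) = (x + 3)^4

Step 2 — compute geometric multiplicities via the rank-nullity identity g(λ) = n − rank(A − λI):
  rank(A − (-3)·I) = 2, so dim ker(A − (-3)·I) = n − 2 = 2

Summary:
  λ = -3: algebraic multiplicity = 4, geometric multiplicity = 2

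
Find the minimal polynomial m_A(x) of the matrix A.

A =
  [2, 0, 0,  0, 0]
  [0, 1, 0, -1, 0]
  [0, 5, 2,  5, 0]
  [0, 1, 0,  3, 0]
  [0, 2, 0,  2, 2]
x^2 - 4*x + 4

The characteristic polynomial is χ_A(x) = (x - 2)^5, so the eigenvalues are known. The minimal polynomial is
  m_A(x) = Π_λ (x − λ)^{k_λ}
where k_λ is the size of the *largest* Jordan block for λ (equivalently, the smallest k with (A − λI)^k v = 0 for every generalised eigenvector v of λ).

  λ = 2: largest Jordan block has size 2, contributing (x − 2)^2

So m_A(x) = (x - 2)^2 = x^2 - 4*x + 4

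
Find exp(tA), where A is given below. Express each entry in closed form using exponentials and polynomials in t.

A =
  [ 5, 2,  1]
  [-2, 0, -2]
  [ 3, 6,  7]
e^{tA} =
  [t*exp(4*t) + exp(4*t), 2*t*exp(4*t), t*exp(4*t)]
  [-2*t*exp(4*t), -4*t*exp(4*t) + exp(4*t), -2*t*exp(4*t)]
  [3*t*exp(4*t), 6*t*exp(4*t), 3*t*exp(4*t) + exp(4*t)]

Strategy: write A = P · J · P⁻¹ where J is a Jordan canonical form, so e^{tA} = P · e^{tJ} · P⁻¹, and e^{tJ} can be computed block-by-block.

A has Jordan form
J =
  [4, 1, 0]
  [0, 4, 0]
  [0, 0, 4]
(up to reordering of blocks).

Per-block formulas:
  For a 2×2 Jordan block J_2(4): exp(t · J_2(4)) = e^(4t)·(I + t·N), where N is the 2×2 nilpotent shift.
  For a 1×1 block at λ = 4: exp(t · [4]) = [e^(4t)].

After assembling e^{tJ} and conjugating by P, we get:

e^{tA} =
  [t*exp(4*t) + exp(4*t), 2*t*exp(4*t), t*exp(4*t)]
  [-2*t*exp(4*t), -4*t*exp(4*t) + exp(4*t), -2*t*exp(4*t)]
  [3*t*exp(4*t), 6*t*exp(4*t), 3*t*exp(4*t) + exp(4*t)]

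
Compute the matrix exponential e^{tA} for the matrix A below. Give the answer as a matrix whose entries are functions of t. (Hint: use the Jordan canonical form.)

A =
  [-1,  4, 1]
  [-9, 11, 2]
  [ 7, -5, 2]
e^{tA} =
  [-2*t^2*exp(4*t) - 5*t*exp(4*t) + exp(4*t), 3*t^2*exp(4*t)/2 + 4*t*exp(4*t), t^2*exp(4*t)/2 + t*exp(4*t)]
  [-2*t^2*exp(4*t) - 9*t*exp(4*t), 3*t^2*exp(4*t)/2 + 7*t*exp(4*t) + exp(4*t), t^2*exp(4*t)/2 + 2*t*exp(4*t)]
  [-2*t^2*exp(4*t) + 7*t*exp(4*t), 3*t^2*exp(4*t)/2 - 5*t*exp(4*t), t^2*exp(4*t)/2 - 2*t*exp(4*t) + exp(4*t)]

Strategy: write A = P · J · P⁻¹ where J is a Jordan canonical form, so e^{tA} = P · e^{tJ} · P⁻¹, and e^{tJ} can be computed block-by-block.

A has Jordan form
J =
  [4, 1, 0]
  [0, 4, 1]
  [0, 0, 4]
(up to reordering of blocks).

Per-block formulas:
  For a 3×3 Jordan block J_3(4): exp(t · J_3(4)) = e^(4t)·(I + t·N + (t^2/2)·N^2), where N is the 3×3 nilpotent shift.

After assembling e^{tJ} and conjugating by P, we get:

e^{tA} =
  [-2*t^2*exp(4*t) - 5*t*exp(4*t) + exp(4*t), 3*t^2*exp(4*t)/2 + 4*t*exp(4*t), t^2*exp(4*t)/2 + t*exp(4*t)]
  [-2*t^2*exp(4*t) - 9*t*exp(4*t), 3*t^2*exp(4*t)/2 + 7*t*exp(4*t) + exp(4*t), t^2*exp(4*t)/2 + 2*t*exp(4*t)]
  [-2*t^2*exp(4*t) + 7*t*exp(4*t), 3*t^2*exp(4*t)/2 - 5*t*exp(4*t), t^2*exp(4*t)/2 - 2*t*exp(4*t) + exp(4*t)]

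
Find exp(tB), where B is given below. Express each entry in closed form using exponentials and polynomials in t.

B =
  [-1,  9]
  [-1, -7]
e^{tB} =
  [3*t*exp(-4*t) + exp(-4*t), 9*t*exp(-4*t)]
  [-t*exp(-4*t), -3*t*exp(-4*t) + exp(-4*t)]

Strategy: write B = P · J · P⁻¹ where J is a Jordan canonical form, so e^{tB} = P · e^{tJ} · P⁻¹, and e^{tJ} can be computed block-by-block.

B has Jordan form
J =
  [-4,  1]
  [ 0, -4]
(up to reordering of blocks).

Per-block formulas:
  For a 2×2 Jordan block J_2(-4): exp(t · J_2(-4)) = e^(-4t)·(I + t·N), where N is the 2×2 nilpotent shift.

After assembling e^{tJ} and conjugating by P, we get:

e^{tB} =
  [3*t*exp(-4*t) + exp(-4*t), 9*t*exp(-4*t)]
  [-t*exp(-4*t), -3*t*exp(-4*t) + exp(-4*t)]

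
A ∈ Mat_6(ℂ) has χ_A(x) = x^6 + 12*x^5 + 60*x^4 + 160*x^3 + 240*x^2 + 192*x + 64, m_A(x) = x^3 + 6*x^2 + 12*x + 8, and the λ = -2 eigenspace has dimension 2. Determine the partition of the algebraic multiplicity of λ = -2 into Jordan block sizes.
Block sizes for λ = -2: [3, 3]

Step 1 — from the characteristic polynomial, algebraic multiplicity of λ = -2 is 6. From dim ker(A − (-2)·I) = 2, there are exactly 2 Jordan blocks for λ = -2.
Step 2 — from the minimal polynomial, the factor (x + 2)^3 tells us the largest block for λ = -2 has size 3.
Step 3 — with total size 6, 2 blocks, and largest block 3, the block sizes (in nonincreasing order) are [3, 3].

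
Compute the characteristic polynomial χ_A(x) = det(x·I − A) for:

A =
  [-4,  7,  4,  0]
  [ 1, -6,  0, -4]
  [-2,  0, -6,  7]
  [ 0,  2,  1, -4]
x^4 + 20*x^3 + 150*x^2 + 500*x + 625

Expanding det(x·I − A) (e.g. by cofactor expansion or by noting that A is similar to its Jordan form J, which has the same characteristic polynomial as A) gives
  χ_A(x) = x^4 + 20*x^3 + 150*x^2 + 500*x + 625
which factors as (x + 5)^4. The eigenvalues (with algebraic multiplicities) are λ = -5 with multiplicity 4.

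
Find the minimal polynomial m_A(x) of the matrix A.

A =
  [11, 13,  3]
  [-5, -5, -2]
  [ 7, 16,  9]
x^3 - 15*x^2 + 75*x - 125

The characteristic polynomial is χ_A(x) = (x - 5)^3, so the eigenvalues are known. The minimal polynomial is
  m_A(x) = Π_λ (x − λ)^{k_λ}
where k_λ is the size of the *largest* Jordan block for λ (equivalently, the smallest k with (A − λI)^k v = 0 for every generalised eigenvector v of λ).

  λ = 5: largest Jordan block has size 3, contributing (x − 5)^3

So m_A(x) = (x - 5)^3 = x^3 - 15*x^2 + 75*x - 125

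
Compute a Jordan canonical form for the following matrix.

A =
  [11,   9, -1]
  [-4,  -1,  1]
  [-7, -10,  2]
J_3(4)

The characteristic polynomial is
  det(x·I − A) = x^3 - 12*x^2 + 48*x - 64 = (x - 4)^3

Eigenvalues and multiplicities (the geometric multiplicity of λ is n − rank(A − λI), which equals the number of Jordan blocks for λ):
  λ = 4: algebraic multiplicity = 3, geometric multiplicity = 1

Determining the block sizes for each eigenvalue:
  λ = 4: one block (gm = 1), so the single block has size am = 3 → block sizes [3]

Assembling the blocks gives a Jordan form
J =
  [4, 1, 0]
  [0, 4, 1]
  [0, 0, 4]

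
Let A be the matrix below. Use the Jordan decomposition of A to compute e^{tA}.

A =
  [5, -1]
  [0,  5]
e^{tA} =
  [exp(5*t), -t*exp(5*t)]
  [0, exp(5*t)]

Strategy: write A = P · J · P⁻¹ where J is a Jordan canonical form, so e^{tA} = P · e^{tJ} · P⁻¹, and e^{tJ} can be computed block-by-block.

A has Jordan form
J =
  [5, 1]
  [0, 5]
(up to reordering of blocks).

Per-block formulas:
  For a 2×2 Jordan block J_2(5): exp(t · J_2(5)) = e^(5t)·(I + t·N), where N is the 2×2 nilpotent shift.

After assembling e^{tJ} and conjugating by P, we get:

e^{tA} =
  [exp(5*t), -t*exp(5*t)]
  [0, exp(5*t)]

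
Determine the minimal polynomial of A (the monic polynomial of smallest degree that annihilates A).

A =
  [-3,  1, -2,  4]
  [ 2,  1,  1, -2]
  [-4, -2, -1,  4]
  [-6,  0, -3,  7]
x^3 - 3*x^2 + 3*x - 1

The characteristic polynomial is χ_A(x) = (x - 1)^4, so the eigenvalues are known. The minimal polynomial is
  m_A(x) = Π_λ (x − λ)^{k_λ}
where k_λ is the size of the *largest* Jordan block for λ (equivalently, the smallest k with (A − λI)^k v = 0 for every generalised eigenvector v of λ).

  λ = 1: largest Jordan block has size 3, contributing (x − 1)^3

So m_A(x) = (x - 1)^3 = x^3 - 3*x^2 + 3*x - 1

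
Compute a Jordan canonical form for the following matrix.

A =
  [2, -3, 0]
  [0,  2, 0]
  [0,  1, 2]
J_2(2) ⊕ J_1(2)

The characteristic polynomial is
  det(x·I − A) = x^3 - 6*x^2 + 12*x - 8 = (x - 2)^3

Eigenvalues and multiplicities (the geometric multiplicity of λ is n − rank(A − λI), which equals the number of Jordan blocks for λ):
  λ = 2: algebraic multiplicity = 3, geometric multiplicity = 2

Determining the block sizes for each eigenvalue:
  λ = 2: 2 blocks summing to 3 forces exactly one block of size 2 and the rest size 1 → block sizes [2, 1]

Assembling the blocks gives a Jordan form
J =
  [2, 1, 0]
  [0, 2, 0]
  [0, 0, 2]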